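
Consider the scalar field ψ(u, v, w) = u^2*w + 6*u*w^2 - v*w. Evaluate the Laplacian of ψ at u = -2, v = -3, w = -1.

-26

∂²ψ/∂u² = 2*w
∂²ψ/∂v² = 0
∂²ψ/∂w² = 12*u
∇²ψ = 12*u + 2*w
At (-2, -3, -1): -26.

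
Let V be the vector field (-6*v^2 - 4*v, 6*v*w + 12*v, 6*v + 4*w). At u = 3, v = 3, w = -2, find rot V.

(-12, 0, 40)

(∇×V)₁ = ∂V₃/∂v − ∂V₂/∂w = -6*v + 6
(∇×V)₂ = ∂V₁/∂w − ∂V₃/∂u = 0
(∇×V)₃ = ∂V₂/∂u − ∂V₁/∂v = 12*v + 4
∇×V = (-6*v + 6, 0, 12*v + 4)
At (3, 3, -2): (-12, 0, 40).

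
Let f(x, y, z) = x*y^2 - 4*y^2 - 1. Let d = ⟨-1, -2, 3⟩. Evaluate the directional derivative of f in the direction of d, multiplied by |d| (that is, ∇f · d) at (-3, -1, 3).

-29

∂f/∂x = y^2
∂f/∂y = 2*x*y - 8*y
∂f/∂z = 0
∇f at (-3, -1, 3) = (1, 14, 0)
∇f · d = (1)(-1) + (14)(-2) + (0)(3) = -29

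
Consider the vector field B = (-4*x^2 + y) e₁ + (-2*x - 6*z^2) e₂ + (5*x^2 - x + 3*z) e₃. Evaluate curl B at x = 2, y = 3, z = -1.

(-12, -19, -3)

(∇×B)₁ = ∂B₃/∂y − ∂B₂/∂z = 12*z
(∇×B)₂ = ∂B₁/∂z − ∂B₃/∂x = -10*x + 1
(∇×B)₃ = ∂B₂/∂x − ∂B₁/∂y = -3
∇×B = (12*z, -10*x + 1, -3)
At (2, 3, -1): (-12, -19, -3).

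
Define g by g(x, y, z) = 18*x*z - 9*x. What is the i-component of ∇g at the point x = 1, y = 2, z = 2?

(∇g)_1 = ∂g/∂x = 18*z - 9
At (1, 2, 2): 27.

27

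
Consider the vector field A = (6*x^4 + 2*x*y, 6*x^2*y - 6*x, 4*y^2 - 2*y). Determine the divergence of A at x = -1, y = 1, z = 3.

∂A₁/∂x = 24*x^3 + 2*y
∂A₂/∂y = 6*x^2
∂A₃/∂z = 0
∇·A = 24*x^3 + 6*x^2 + 2*y
At (-1, 1, 3): -16.

-16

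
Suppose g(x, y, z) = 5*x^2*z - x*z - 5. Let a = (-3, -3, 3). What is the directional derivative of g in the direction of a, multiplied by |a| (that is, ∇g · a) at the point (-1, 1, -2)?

∂g/∂x = 10*x*z - z
∂g/∂y = 0
∂g/∂z = 5*x^2 - x
∇g at (-1, 1, -2) = (22, 0, 6)
∇g · a = (22)(-3) + (0)(-3) + (6)(3) = -48

-48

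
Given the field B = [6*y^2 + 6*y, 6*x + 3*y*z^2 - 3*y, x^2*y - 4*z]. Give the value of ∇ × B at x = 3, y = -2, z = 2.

(∇×B)₁ = ∂B₃/∂y − ∂B₂/∂z = x^2 - 6*y*z
(∇×B)₂ = ∂B₁/∂z − ∂B₃/∂x = -2*x*y
(∇×B)₃ = ∂B₂/∂x − ∂B₁/∂y = -12*y
∇×B = (x^2 - 6*y*z, -2*x*y, -12*y)
At (3, -2, 2): (33, 12, 24).

(33, 12, 24)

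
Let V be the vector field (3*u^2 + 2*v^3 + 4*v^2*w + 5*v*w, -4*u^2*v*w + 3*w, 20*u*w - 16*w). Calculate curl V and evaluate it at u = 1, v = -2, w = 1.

(∇×V)₁ = ∂V₃/∂v − ∂V₂/∂w = 4*u^2*v - 3
(∇×V)₂ = ∂V₁/∂w − ∂V₃/∂u = 4*v^2 + 5*v - 20*w
(∇×V)₃ = ∂V₂/∂u − ∂V₁/∂v = -8*u*v*w - 6*v^2 - 8*v*w - 5*w
∇×V = (4*u^2*v - 3, 4*v^2 + 5*v - 20*w, -8*u*v*w - 6*v^2 - 8*v*w - 5*w)
At (1, -2, 1): (-11, -14, 3).

(-11, -14, 3)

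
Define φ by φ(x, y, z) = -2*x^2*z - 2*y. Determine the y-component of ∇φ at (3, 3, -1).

(∇φ)_2 = ∂φ/∂y = -2
At (3, 3, -1): -2.

-2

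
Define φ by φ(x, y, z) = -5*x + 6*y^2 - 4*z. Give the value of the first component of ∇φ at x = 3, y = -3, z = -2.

(∇φ)_1 = ∂φ/∂x = -5
At (3, -3, -2): -5.

-5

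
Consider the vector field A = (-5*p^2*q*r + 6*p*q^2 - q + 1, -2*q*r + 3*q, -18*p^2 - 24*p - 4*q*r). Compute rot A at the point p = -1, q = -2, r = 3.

(-16, -2, -8)

(∇×A)₁ = ∂A₃/∂q − ∂A₂/∂r = 2*q - 4*r
(∇×A)₂ = ∂A₁/∂r − ∂A₃/∂p = -5*p^2*q + 36*p + 24
(∇×A)₃ = ∂A₂/∂p − ∂A₁/∂q = 5*p^2*r - 12*p*q + 1
∇×A = (2*q - 4*r, -5*p^2*q + 36*p + 24, 5*p^2*r - 12*p*q + 1)
At (-1, -2, 3): (-16, -2, -8).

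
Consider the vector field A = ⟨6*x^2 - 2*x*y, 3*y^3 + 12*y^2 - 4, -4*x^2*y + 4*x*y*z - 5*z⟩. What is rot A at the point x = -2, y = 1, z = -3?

(∇×A)₁ = ∂A₃/∂y − ∂A₂/∂z = -4*x^2 + 4*x*z
(∇×A)₂ = ∂A₁/∂z − ∂A₃/∂x = 8*x*y - 4*y*z
(∇×A)₃ = ∂A₂/∂x − ∂A₁/∂y = 2*x
∇×A = (-4*x^2 + 4*x*z, 8*x*y - 4*y*z, 2*x)
At (-2, 1, -3): (8, -4, -4).

(8, -4, -4)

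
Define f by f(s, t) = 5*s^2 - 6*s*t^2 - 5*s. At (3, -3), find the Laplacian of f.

∂²f/∂s² = 10
∂²f/∂t² = -12*s
∇²f = -12*s + 10
At (3, -3): -26.

-26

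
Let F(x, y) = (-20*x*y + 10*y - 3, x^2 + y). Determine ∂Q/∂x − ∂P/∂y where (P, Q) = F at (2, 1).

34

∂F₂/∂x = 2*x
∂F₁/∂y = -20*x + 10
Scalar curl = 22*x - 10
At (2, 1): 34.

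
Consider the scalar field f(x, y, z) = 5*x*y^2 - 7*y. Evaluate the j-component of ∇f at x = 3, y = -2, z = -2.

(∇f)_2 = ∂f/∂y = 10*x*y - 7
At (3, -2, -2): -67.

-67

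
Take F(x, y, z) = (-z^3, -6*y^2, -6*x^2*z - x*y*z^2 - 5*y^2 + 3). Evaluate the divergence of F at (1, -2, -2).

∂F₁/∂x = 0
∂F₂/∂y = -12*y
∂F₃/∂z = -6*x^2 - 2*x*y*z
∇·F = -6*x^2 - 2*x*y*z - 12*y
At (1, -2, -2): 10.

10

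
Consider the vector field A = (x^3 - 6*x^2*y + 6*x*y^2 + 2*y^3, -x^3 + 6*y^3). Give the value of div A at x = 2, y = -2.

∂A₁/∂x = 3*x^2 - 12*x*y + 6*y^2
∂A₂/∂y = 18*y^2
∇·A = 3*x^2 - 12*x*y + 24*y^2
At (2, -2): 156.

156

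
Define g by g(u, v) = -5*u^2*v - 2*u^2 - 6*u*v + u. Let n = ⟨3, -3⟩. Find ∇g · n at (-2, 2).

∂g/∂u = -10*u*v - 4*u - 6*v + 1
∂g/∂v = -5*u^2 - 6*u
∇g at (-2, 2) = (37, -8)
∇g · n = (37)(3) + (-8)(-3) = 135

135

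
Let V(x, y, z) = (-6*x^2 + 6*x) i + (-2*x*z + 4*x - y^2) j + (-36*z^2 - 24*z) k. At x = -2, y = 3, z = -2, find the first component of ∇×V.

-4

(∇×V)_1 = ∂V₃/∂y − ∂V₂/∂z
= 0 − (-2*x)
= 2*x
At (-2, 3, -2): -4.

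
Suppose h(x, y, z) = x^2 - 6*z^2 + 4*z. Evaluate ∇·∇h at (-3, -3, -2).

∂²h/∂x² = 2
∂²h/∂y² = 0
∂²h/∂z² = -12
∇²h = -10
At (-3, -3, -2): -10.

-10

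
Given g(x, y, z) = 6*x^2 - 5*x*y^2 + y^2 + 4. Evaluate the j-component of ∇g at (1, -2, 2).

16

(∇g)_2 = ∂g/∂y = -10*x*y + 2*y
At (1, -2, 2): 16.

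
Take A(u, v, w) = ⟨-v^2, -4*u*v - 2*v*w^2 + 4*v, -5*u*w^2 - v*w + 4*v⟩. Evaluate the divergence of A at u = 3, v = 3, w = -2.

∂A₁/∂u = 0
∂A₂/∂v = -4*u - 2*w^2 + 4
∂A₃/∂w = -10*u*w - v
∇·A = -10*u*w - 4*u - v - 2*w^2 + 4
At (3, 3, -2): 41.

41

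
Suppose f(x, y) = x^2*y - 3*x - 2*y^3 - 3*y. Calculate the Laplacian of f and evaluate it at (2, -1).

10

∂²f/∂x² = 2*y
∂²f/∂y² = -12*y
∇²f = -10*y
At (2, -1): 10.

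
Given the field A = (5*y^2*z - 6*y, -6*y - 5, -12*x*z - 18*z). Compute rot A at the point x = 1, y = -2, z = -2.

(∇×A)₁ = ∂A₃/∂y − ∂A₂/∂z = 0
(∇×A)₂ = ∂A₁/∂z − ∂A₃/∂x = 5*y^2 + 12*z
(∇×A)₃ = ∂A₂/∂x − ∂A₁/∂y = -10*y*z + 6
∇×A = (0, 5*y^2 + 12*z, -10*y*z + 6)
At (1, -2, -2): (0, -4, -34).

(0, -4, -34)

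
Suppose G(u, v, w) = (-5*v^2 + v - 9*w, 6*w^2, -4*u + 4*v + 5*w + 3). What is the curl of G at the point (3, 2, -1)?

(∇×G)₁ = ∂G₃/∂v − ∂G₂/∂w = -12*w + 4
(∇×G)₂ = ∂G₁/∂w − ∂G₃/∂u = -5
(∇×G)₃ = ∂G₂/∂u − ∂G₁/∂v = 10*v - 1
∇×G = (-12*w + 4, -5, 10*v - 1)
At (3, 2, -1): (16, -5, 19).

(16, -5, 19)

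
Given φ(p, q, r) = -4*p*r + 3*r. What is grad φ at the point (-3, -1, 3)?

(-12, 0, 15)

∂φ/∂p = -4*r
∂φ/∂q = 0
∂φ/∂r = -4*p + 3
∇φ = (-4*r, 0, -4*p + 3)
At (-3, -1, 3): (-12, 0, 15).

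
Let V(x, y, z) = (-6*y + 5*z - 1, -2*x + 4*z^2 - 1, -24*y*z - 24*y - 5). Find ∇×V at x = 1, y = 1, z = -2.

(∇×V)₁ = ∂V₃/∂y − ∂V₂/∂z = -32*z - 24
(∇×V)₂ = ∂V₁/∂z − ∂V₃/∂x = 5
(∇×V)₃ = ∂V₂/∂x − ∂V₁/∂y = 4
∇×V = (-32*z - 24, 5, 4)
At (1, 1, -2): (40, 5, 4).

(40, 5, 4)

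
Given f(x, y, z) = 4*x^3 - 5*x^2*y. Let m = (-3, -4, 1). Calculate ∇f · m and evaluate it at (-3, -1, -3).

-54

∂f/∂x = 12*x^2 - 10*x*y
∂f/∂y = -5*x^2
∂f/∂z = 0
∇f at (-3, -1, -3) = (78, -45, 0)
∇f · m = (78)(-3) + (-45)(-4) + (0)(1) = -54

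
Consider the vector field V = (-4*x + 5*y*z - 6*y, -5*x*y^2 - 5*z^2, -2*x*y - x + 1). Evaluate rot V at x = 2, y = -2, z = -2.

(-24, -13, -4)

(∇×V)₁ = ∂V₃/∂y − ∂V₂/∂z = -2*x + 10*z
(∇×V)₂ = ∂V₁/∂z − ∂V₃/∂x = 7*y + 1
(∇×V)₃ = ∂V₂/∂x − ∂V₁/∂y = -5*y^2 - 5*z + 6
∇×V = (-2*x + 10*z, 7*y + 1, -5*y^2 - 5*z + 6)
At (2, -2, -2): (-24, -13, -4).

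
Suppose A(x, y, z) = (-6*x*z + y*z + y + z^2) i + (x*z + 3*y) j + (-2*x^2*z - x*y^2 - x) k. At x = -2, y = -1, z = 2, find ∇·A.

-17

∂A₁/∂x = -6*z
∂A₂/∂y = 3
∂A₃/∂z = -2*x^2
∇·A = -2*x^2 - 6*z + 3
At (-2, -1, 2): -17.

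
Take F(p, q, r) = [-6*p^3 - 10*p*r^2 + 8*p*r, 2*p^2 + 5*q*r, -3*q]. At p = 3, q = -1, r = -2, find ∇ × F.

(∇×F)₁ = ∂F₃/∂q − ∂F₂/∂r = -5*q - 3
(∇×F)₂ = ∂F₁/∂r − ∂F₃/∂p = -20*p*r + 8*p
(∇×F)₃ = ∂F₂/∂p − ∂F₁/∂q = 4*p
∇×F = (-5*q - 3, -20*p*r + 8*p, 4*p)
At (3, -1, -2): (2, 144, 12).

(2, 144, 12)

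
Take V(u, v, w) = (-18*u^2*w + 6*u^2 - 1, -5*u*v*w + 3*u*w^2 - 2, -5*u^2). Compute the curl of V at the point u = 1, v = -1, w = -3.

(13, -8, 12)

(∇×V)₁ = ∂V₃/∂v − ∂V₂/∂w = 5*u*v - 6*u*w
(∇×V)₂ = ∂V₁/∂w − ∂V₃/∂u = -18*u^2 + 10*u
(∇×V)₃ = ∂V₂/∂u − ∂V₁/∂v = -5*v*w + 3*w^2
∇×V = (5*u*v - 6*u*w, -18*u^2 + 10*u, -5*v*w + 3*w^2)
At (1, -1, -3): (13, -8, 12).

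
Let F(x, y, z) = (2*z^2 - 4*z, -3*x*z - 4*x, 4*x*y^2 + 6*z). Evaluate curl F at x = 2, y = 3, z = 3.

(∇×F)₁ = ∂F₃/∂y − ∂F₂/∂z = 8*x*y + 3*x
(∇×F)₂ = ∂F₁/∂z − ∂F₃/∂x = -4*y^2 + 4*z - 4
(∇×F)₃ = ∂F₂/∂x − ∂F₁/∂y = -3*z - 4
∇×F = (8*x*y + 3*x, -4*y^2 + 4*z - 4, -3*z - 4)
At (2, 3, 3): (54, -28, -13).

(54, -28, -13)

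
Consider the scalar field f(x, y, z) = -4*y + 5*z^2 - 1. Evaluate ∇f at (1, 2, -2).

(0, -4, -20)

∂f/∂x = 0
∂f/∂y = -4
∂f/∂z = 10*z
∇f = (0, -4, 10*z)
At (1, 2, -2): (0, -4, -20).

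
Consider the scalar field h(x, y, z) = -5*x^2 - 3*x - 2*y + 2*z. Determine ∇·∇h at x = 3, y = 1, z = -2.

-10

∂²h/∂x² = -10
∂²h/∂y² = 0
∂²h/∂z² = 0
∇²h = -10
At (3, 1, -2): -10.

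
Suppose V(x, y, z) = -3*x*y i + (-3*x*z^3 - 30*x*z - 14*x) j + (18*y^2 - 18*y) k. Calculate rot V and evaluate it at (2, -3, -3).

(∇×V)₁ = ∂V₃/∂y − ∂V₂/∂z = 9*x*z^2 + 30*x + 36*y - 18
(∇×V)₂ = ∂V₁/∂z − ∂V₃/∂x = 0
(∇×V)₃ = ∂V₂/∂x − ∂V₁/∂y = 3*x - 3*z^3 - 30*z - 14
∇×V = (9*x*z^2 + 30*x + 36*y - 18, 0, 3*x - 3*z^3 - 30*z - 14)
At (2, -3, -3): (96, 0, 163).

(96, 0, 163)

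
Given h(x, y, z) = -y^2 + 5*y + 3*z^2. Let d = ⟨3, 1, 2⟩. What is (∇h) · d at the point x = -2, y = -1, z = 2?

31

∂h/∂x = 0
∂h/∂y = -2*y + 5
∂h/∂z = 6*z
∇h at (-2, -1, 2) = (0, 7, 12)
∇h · d = (0)(3) + (7)(1) + (12)(2) = 31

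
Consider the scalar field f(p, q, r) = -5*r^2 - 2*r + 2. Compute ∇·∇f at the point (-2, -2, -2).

∂²f/∂p² = 0
∂²f/∂q² = 0
∂²f/∂r² = -10
∇²f = -10
At (-2, -2, -2): -10.

-10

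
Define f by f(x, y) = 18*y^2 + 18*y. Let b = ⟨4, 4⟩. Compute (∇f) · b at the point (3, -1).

∂f/∂x = 0
∂f/∂y = 36*y + 18
∇f at (3, -1) = (0, -18)
∇f · b = (0)(4) + (-18)(4) = -72

-72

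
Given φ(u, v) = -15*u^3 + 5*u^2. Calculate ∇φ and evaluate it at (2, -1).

(-160, 0)

∂φ/∂u = -45*u^2 + 10*u
∂φ/∂v = 0
∇φ = (-45*u^2 + 10*u, 0)
At (2, -1): (-160, 0).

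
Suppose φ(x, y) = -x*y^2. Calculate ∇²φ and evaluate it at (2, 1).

∂²φ/∂x² = 0
∂²φ/∂y² = -2*x
∇²φ = -2*x
At (2, 1): -4.

-4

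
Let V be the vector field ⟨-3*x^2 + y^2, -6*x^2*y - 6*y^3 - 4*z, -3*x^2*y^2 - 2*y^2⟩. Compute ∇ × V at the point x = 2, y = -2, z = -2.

(∇×V)₁ = ∂V₃/∂y − ∂V₂/∂z = -6*x^2*y - 4*y + 4
(∇×V)₂ = ∂V₁/∂z − ∂V₃/∂x = 6*x*y^2
(∇×V)₃ = ∂V₂/∂x − ∂V₁/∂y = -12*x*y - 2*y
∇×V = (-6*x^2*y - 4*y + 4, 6*x*y^2, -12*x*y - 2*y)
At (2, -2, -2): (60, 48, 52).

(60, 48, 52)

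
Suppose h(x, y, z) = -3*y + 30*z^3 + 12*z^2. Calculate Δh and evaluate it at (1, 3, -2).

-336

∂²h/∂x² = 0
∂²h/∂y² = 0
∂²h/∂z² = 12*(15*z + 2)
∇²h = 180*z + 24
At (1, 3, -2): -336.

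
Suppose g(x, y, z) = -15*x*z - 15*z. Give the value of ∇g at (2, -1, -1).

∂g/∂x = -15*z
∂g/∂y = 0
∂g/∂z = -15*x - 15
∇g = (-15*z, 0, -15*x - 15)
At (2, -1, -1): (15, 0, -45).

(15, 0, -45)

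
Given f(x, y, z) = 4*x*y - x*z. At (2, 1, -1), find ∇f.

(5, 8, -2)

∂f/∂x = 4*y - z
∂f/∂y = 4*x
∂f/∂z = -x
∇f = (4*y - z, 4*x, -x)
At (2, 1, -1): (5, 8, -2).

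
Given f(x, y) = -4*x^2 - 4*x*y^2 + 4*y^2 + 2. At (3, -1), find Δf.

∂²f/∂x² = -8
∂²f/∂y² = 8*(-x + 1)
∇²f = -8*x
At (3, -1): -24.

-24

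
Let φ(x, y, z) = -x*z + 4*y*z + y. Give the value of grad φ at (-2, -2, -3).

∂φ/∂x = -z
∂φ/∂y = 4*z + 1
∂φ/∂z = -x + 4*y
∇φ = (-z, 4*z + 1, -x + 4*y)
At (-2, -2, -3): (3, -11, -6).

(3, -11, -6)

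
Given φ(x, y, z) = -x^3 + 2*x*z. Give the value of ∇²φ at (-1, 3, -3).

∂²φ/∂x² = -6*x
∂²φ/∂y² = 0
∂²φ/∂z² = 0
∇²φ = -6*x
At (-1, 3, -3): 6.

6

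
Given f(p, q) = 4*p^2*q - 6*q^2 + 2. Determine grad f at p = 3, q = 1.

∂f/∂p = 8*p*q
∂f/∂q = 4*p^2 - 12*q
∇f = (8*p*q, 4*p^2 - 12*q)
At (3, 1): (24, 24).

(24, 24)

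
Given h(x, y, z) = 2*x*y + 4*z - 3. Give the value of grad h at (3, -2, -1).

(-4, 6, 4)

∂h/∂x = 2*y
∂h/∂y = 2*x
∂h/∂z = 4
∇h = (2*y, 2*x, 4)
At (3, -2, -1): (-4, 6, 4).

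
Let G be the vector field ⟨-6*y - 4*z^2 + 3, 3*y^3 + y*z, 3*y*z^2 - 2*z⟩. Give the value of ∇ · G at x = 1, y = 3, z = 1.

∂G₁/∂x = 0
∂G₂/∂y = 9*y^2 + z
∂G₃/∂z = 6*y*z - 2
∇·G = 9*y^2 + 6*y*z + z - 2
At (1, 3, 1): 98.

98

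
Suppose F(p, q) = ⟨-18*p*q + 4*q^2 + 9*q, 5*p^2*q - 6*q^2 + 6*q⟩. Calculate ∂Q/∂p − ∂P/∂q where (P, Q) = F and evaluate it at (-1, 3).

-81

∂F₂/∂p = 10*p*q
∂F₁/∂q = -18*p + 8*q + 9
Scalar curl = 10*p*q + 18*p - 8*q - 9
At (-1, 3): -81.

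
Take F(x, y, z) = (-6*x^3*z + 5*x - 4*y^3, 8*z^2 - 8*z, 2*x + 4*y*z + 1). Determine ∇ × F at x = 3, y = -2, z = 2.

(-16, -164, 48)

(∇×F)₁ = ∂F₃/∂y − ∂F₂/∂z = -12*z + 8
(∇×F)₂ = ∂F₁/∂z − ∂F₃/∂x = -6*x^3 - 2
(∇×F)₃ = ∂F₂/∂x − ∂F₁/∂y = 12*y^2
∇×F = (-12*z + 8, -6*x^3 - 2, 12*y^2)
At (3, -2, 2): (-16, -164, 48).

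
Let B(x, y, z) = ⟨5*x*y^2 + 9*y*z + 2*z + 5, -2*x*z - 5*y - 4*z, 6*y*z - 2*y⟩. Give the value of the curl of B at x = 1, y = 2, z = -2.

(-8, 20, 2)

(∇×B)₁ = ∂B₃/∂y − ∂B₂/∂z = 2*x + 6*z + 2
(∇×B)₂ = ∂B₁/∂z − ∂B₃/∂x = 9*y + 2
(∇×B)₃ = ∂B₂/∂x − ∂B₁/∂y = -10*x*y - 11*z
∇×B = (2*x + 6*z + 2, 9*y + 2, -10*x*y - 11*z)
At (1, 2, -2): (-8, 20, 2).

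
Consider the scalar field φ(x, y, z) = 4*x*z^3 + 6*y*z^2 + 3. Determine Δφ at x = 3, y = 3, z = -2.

∂²φ/∂x² = 0
∂²φ/∂y² = 0
∂²φ/∂z² = 12*(2*x*z + y)
∇²φ = 24*x*z + 12*y
At (3, 3, -2): -108.

-108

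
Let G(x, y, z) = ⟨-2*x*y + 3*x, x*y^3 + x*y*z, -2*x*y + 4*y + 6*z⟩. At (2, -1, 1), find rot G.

(∇×G)₁ = ∂G₃/∂y − ∂G₂/∂z = -x*y - 2*x + 4
(∇×G)₂ = ∂G₁/∂z − ∂G₃/∂x = 2*y
(∇×G)₃ = ∂G₂/∂x − ∂G₁/∂y = 2*x + y^3 + y*z
∇×G = (-x*y - 2*x + 4, 2*y, 2*x + y^3 + y*z)
At (2, -1, 1): (2, -2, 2).

(2, -2, 2)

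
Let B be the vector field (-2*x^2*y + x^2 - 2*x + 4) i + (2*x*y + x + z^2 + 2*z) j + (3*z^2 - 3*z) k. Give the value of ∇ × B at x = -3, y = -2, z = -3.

(∇×B)₁ = ∂B₃/∂y − ∂B₂/∂z = -2*z - 2
(∇×B)₂ = ∂B₁/∂z − ∂B₃/∂x = 0
(∇×B)₃ = ∂B₂/∂x − ∂B₁/∂y = 2*x^2 + 2*y + 1
∇×B = (-2*z - 2, 0, 2*x^2 + 2*y + 1)
At (-3, -2, -3): (4, 0, 15).

(4, 0, 15)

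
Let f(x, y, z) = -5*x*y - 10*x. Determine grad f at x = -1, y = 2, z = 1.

∂f/∂x = -5*y - 10
∂f/∂y = -5*x
∂f/∂z = 0
∇f = (-5*y - 10, -5*x, 0)
At (-1, 2, 1): (-20, 5, 0).

(-20, 5, 0)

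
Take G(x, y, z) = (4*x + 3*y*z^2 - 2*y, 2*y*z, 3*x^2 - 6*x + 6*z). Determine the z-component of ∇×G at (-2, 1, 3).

(∇×G)_3 = ∂G₂/∂x − ∂G₁/∂y
= 0 − (3*z^2 - 2)
= -3*z^2 + 2
At (-2, 1, 3): -25.

-25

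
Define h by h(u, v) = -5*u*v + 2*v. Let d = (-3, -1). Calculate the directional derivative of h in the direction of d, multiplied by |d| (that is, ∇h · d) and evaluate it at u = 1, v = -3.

∂h/∂u = -5*v
∂h/∂v = -5*u + 2
∇h at (1, -3) = (15, -3)
∇h · d = (15)(-3) + (-3)(-1) = -42

-42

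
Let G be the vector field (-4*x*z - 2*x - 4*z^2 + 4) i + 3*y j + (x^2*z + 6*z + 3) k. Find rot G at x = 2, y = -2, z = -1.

(∇×G)₁ = ∂G₃/∂y − ∂G₂/∂z = 0
(∇×G)₂ = ∂G₁/∂z − ∂G₃/∂x = -2*x*z - 4*x - 8*z
(∇×G)₃ = ∂G₂/∂x − ∂G₁/∂y = 0
∇×G = (0, -2*x*z - 4*x - 8*z, 0)
At (2, -2, -1): (0, 4, 0).

(0, 4, 0)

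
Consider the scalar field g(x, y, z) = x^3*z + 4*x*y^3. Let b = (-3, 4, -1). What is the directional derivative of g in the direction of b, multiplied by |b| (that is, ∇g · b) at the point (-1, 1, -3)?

-32

∂g/∂x = 3*x^2*z + 4*y^3
∂g/∂y = 12*x*y^2
∂g/∂z = x^3
∇g at (-1, 1, -3) = (-5, -12, -1)
∇g · b = (-5)(-3) + (-12)(4) + (-1)(-1) = -32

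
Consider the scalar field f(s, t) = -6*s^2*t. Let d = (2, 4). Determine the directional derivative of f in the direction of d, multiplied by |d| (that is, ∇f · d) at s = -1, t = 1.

0

∂f/∂s = -12*s*t
∂f/∂t = -6*s^2
∇f at (-1, 1) = (12, -6)
∇f · d = (12)(2) + (-6)(4) = 0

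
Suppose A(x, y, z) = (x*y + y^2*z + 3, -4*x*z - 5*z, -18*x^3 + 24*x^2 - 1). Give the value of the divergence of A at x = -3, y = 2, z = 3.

∂A₁/∂x = y
∂A₂/∂y = 0
∂A₃/∂z = 0
∇·A = y
At (-3, 2, 3): 2.

2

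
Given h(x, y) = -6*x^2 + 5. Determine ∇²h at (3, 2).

∂²h/∂x² = -12
∂²h/∂y² = 0
∇²h = -12
At (3, 2): -12.

-12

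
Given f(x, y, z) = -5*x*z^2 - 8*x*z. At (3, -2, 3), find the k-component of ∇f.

-114

(∇f)_3 = ∂f/∂z = -10*x*z - 8*x
At (3, -2, 3): -114.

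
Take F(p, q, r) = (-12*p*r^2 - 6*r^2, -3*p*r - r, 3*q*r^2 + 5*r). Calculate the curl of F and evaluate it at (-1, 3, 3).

(25, 36, -9)

(∇×F)₁ = ∂F₃/∂q − ∂F₂/∂r = 3*p + 3*r^2 + 1
(∇×F)₂ = ∂F₁/∂r − ∂F₃/∂p = -24*p*r - 12*r
(∇×F)₃ = ∂F₂/∂p − ∂F₁/∂q = -3*r
∇×F = (3*p + 3*r^2 + 1, -24*p*r - 12*r, -3*r)
At (-1, 3, 3): (25, 36, -9).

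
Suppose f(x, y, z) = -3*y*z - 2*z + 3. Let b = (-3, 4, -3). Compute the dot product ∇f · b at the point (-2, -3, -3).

15

∂f/∂x = 0
∂f/∂y = -3*z
∂f/∂z = -3*y - 2
∇f at (-2, -3, -3) = (0, 9, 7)
∇f · b = (0)(-3) + (9)(4) + (7)(-3) = 15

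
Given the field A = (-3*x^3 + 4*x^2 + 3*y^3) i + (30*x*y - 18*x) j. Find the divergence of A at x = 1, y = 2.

∂A₁/∂x = -9*x^2 + 8*x
∂A₂/∂y = 30*x
∇·A = -9*x^2 + 38*x
At (1, 2): 29.

29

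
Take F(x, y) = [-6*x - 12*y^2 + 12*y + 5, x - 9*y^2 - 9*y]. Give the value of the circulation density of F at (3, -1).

-35

∂F₂/∂x = 1
∂F₁/∂y = -24*y + 12
Scalar curl = 24*y - 11
At (3, -1): -35.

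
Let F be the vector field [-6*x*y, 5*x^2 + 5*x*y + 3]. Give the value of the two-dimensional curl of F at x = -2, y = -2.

∂F₂/∂x = 10*x + 5*y
∂F₁/∂y = -6*x
Scalar curl = 16*x + 5*y
At (-2, -2): -42.

-42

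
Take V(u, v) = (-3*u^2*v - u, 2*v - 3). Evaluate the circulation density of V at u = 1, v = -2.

3

∂V₂/∂u = 0
∂V₁/∂v = -3*u^2
Scalar curl = 3*u^2
At (1, -2): 3.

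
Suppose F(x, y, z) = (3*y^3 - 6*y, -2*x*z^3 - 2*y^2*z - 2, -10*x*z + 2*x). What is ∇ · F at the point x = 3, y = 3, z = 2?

∂F₁/∂x = 0
∂F₂/∂y = -4*y*z
∂F₃/∂z = -10*x
∇·F = -10*x - 4*y*z
At (3, 3, 2): -54.

-54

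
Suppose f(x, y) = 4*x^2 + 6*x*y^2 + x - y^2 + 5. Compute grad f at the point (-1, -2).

∂f/∂x = 8*x + 6*y^2 + 1
∂f/∂y = 12*x*y - 2*y
∇f = (8*x + 6*y^2 + 1, 12*x*y - 2*y)
At (-1, -2): (17, 28).

(17, 28)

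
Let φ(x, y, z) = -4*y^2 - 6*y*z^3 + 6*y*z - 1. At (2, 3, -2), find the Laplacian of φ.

208

∂²φ/∂x² = 0
∂²φ/∂y² = -8
∂²φ/∂z² = -36*y*z
∇²φ = -36*y*z - 8
At (2, 3, -2): 208.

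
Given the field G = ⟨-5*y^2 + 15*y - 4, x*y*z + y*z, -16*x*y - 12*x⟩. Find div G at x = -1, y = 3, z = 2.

∂G₁/∂x = 0
∂G₂/∂y = x*z + z
∂G₃/∂z = 0
∇·G = x*z + z
At (-1, 3, 2): 0.

0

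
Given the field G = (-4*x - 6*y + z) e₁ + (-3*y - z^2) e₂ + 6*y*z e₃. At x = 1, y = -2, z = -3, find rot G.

(∇×G)₁ = ∂G₃/∂y − ∂G₂/∂z = 8*z
(∇×G)₂ = ∂G₁/∂z − ∂G₃/∂x = 1
(∇×G)₃ = ∂G₂/∂x − ∂G₁/∂y = 6
∇×G = (8*z, 1, 6)
At (1, -2, -3): (-24, 1, 6).

(-24, 1, 6)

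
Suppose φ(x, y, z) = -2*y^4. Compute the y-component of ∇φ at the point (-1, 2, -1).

-64

(∇φ)_2 = ∂φ/∂y = -8*y^3
At (-1, 2, -1): -64.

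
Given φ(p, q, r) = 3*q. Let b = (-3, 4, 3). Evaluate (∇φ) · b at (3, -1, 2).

∂φ/∂p = 0
∂φ/∂q = 3
∂φ/∂r = 0
∇φ at (3, -1, 2) = (0, 3, 0)
∇φ · b = (0)(-3) + (3)(4) + (0)(3) = 12

12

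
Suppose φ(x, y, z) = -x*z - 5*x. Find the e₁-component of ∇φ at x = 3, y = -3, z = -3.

(∇φ)_1 = ∂φ/∂x = -z - 5
At (3, -3, -3): -2.

-2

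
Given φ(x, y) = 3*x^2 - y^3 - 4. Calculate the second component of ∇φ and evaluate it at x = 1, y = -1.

-3

(∇φ)_2 = ∂φ/∂y = -3*y^2
At (1, -1): -3.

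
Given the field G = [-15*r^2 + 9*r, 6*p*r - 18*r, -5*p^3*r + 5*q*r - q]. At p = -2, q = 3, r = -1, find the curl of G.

(∇×G)₁ = ∂G₃/∂q − ∂G₂/∂r = -6*p + 5*r + 17
(∇×G)₂ = ∂G₁/∂r − ∂G₃/∂p = 15*p^2*r - 30*r + 9
(∇×G)₃ = ∂G₂/∂p − ∂G₁/∂q = 6*r
∇×G = (-6*p + 5*r + 17, 15*p^2*r - 30*r + 9, 6*r)
At (-2, 3, -1): (24, -21, -6).

(24, -21, -6)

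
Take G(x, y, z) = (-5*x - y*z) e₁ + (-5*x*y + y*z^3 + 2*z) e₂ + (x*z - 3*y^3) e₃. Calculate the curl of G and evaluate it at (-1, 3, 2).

(∇×G)₁ = ∂G₃/∂y − ∂G₂/∂z = -9*y^2 - 3*y*z^2 - 2
(∇×G)₂ = ∂G₁/∂z − ∂G₃/∂x = -y - z
(∇×G)₃ = ∂G₂/∂x − ∂G₁/∂y = -5*y + z
∇×G = (-9*y^2 - 3*y*z^2 - 2, -y - z, -5*y + z)
At (-1, 3, 2): (-119, -5, -13).

(-119, -5, -13)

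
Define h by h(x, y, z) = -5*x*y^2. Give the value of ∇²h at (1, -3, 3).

∂²h/∂x² = 0
∂²h/∂y² = -10*x
∂²h/∂z² = 0
∇²h = -10*x
At (1, -3, 3): -10.

-10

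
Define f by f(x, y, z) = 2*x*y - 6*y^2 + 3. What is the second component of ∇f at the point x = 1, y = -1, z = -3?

(∇f)_2 = ∂f/∂y = 2*x - 12*y
At (1, -1, -3): 14.

14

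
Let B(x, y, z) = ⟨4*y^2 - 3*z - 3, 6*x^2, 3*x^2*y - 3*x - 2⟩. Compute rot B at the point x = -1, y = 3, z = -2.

(∇×B)₁ = ∂B₃/∂y − ∂B₂/∂z = 3*x^2
(∇×B)₂ = ∂B₁/∂z − ∂B₃/∂x = -6*x*y
(∇×B)₃ = ∂B₂/∂x − ∂B₁/∂y = 12*x - 8*y
∇×B = (3*x^2, -6*x*y, 12*x - 8*y)
At (-1, 3, -2): (3, 18, -36).

(3, 18, -36)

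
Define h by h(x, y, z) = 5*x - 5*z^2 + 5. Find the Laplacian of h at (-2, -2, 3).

∂²h/∂x² = 0
∂²h/∂y² = 0
∂²h/∂z² = -10
∇²h = -10
At (-2, -2, 3): -10.

-10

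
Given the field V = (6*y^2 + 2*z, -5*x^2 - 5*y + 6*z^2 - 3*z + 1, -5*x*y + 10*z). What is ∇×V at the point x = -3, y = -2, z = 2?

(∇×V)₁ = ∂V₃/∂y − ∂V₂/∂z = -5*x - 12*z + 3
(∇×V)₂ = ∂V₁/∂z − ∂V₃/∂x = 5*y + 2
(∇×V)₃ = ∂V₂/∂x − ∂V₁/∂y = -10*x - 12*y
∇×V = (-5*x - 12*z + 3, 5*y + 2, -10*x - 12*y)
At (-3, -2, 2): (-6, -8, 54).

(-6, -8, 54)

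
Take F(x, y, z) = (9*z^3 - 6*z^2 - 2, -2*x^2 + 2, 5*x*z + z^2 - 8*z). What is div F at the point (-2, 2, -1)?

∂F₁/∂x = 0
∂F₂/∂y = 0
∂F₃/∂z = 5*x + 2*z - 8
∇·F = 5*x + 2*z - 8
At (-2, 2, -1): -20.

-20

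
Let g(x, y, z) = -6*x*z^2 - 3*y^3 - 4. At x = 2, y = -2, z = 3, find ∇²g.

12

∂²g/∂x² = 0
∂²g/∂y² = -18*y
∂²g/∂z² = -12*x
∇²g = -12*x - 18*y
At (2, -2, 3): 12.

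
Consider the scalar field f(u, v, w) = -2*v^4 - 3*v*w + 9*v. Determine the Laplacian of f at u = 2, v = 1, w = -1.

-24

∂²f/∂u² = 0
∂²f/∂v² = -24*v^2
∂²f/∂w² = 0
∇²f = -24*v^2
At (2, 1, -1): -24.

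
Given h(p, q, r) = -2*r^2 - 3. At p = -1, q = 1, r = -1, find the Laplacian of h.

∂²h/∂p² = 0
∂²h/∂q² = 0
∂²h/∂r² = -4
∇²h = -4
At (-1, 1, -1): -4.

-4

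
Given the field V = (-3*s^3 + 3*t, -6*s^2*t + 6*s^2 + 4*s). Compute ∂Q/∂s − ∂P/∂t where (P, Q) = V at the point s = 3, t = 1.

1

∂V₂/∂s = -12*s*t + 12*s + 4
∂V₁/∂t = 3
Scalar curl = -12*s*t + 12*s + 1
At (3, 1): 1.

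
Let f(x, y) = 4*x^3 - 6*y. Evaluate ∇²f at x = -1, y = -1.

∂²f/∂x² = 24*x
∂²f/∂y² = 0
∇²f = 24*x
At (-1, -1): -24.

-24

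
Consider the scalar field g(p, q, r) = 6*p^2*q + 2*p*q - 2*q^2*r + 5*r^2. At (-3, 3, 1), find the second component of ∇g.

36

(∇g)_2 = ∂g/∂q = 6*p^2 + 2*p - 4*q*r
At (-3, 3, 1): 36.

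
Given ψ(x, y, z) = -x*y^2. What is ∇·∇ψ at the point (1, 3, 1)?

-2

∂²ψ/∂x² = 0
∂²ψ/∂y² = -2*x
∂²ψ/∂z² = 0
∇²ψ = -2*x
At (1, 3, 1): -2.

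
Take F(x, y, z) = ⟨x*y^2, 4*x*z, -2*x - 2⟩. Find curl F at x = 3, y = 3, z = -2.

(∇×F)₁ = ∂F₃/∂y − ∂F₂/∂z = -4*x
(∇×F)₂ = ∂F₁/∂z − ∂F₃/∂x = 2
(∇×F)₃ = ∂F₂/∂x − ∂F₁/∂y = -2*x*y + 4*z
∇×F = (-4*x, 2, -2*x*y + 4*z)
At (3, 3, -2): (-12, 2, -26).

(-12, 2, -26)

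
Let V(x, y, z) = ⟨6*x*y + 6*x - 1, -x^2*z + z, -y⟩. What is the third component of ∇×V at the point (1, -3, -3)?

(∇×V)_3 = ∂V₂/∂x − ∂V₁/∂y
= -2*x*z − (6*x)
= -2*x*z - 6*x
At (1, -3, -3): 0.

0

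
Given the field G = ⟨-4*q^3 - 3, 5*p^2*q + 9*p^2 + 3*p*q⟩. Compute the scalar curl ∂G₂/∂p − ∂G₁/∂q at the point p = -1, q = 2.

∂G₂/∂p = 10*p*q + 18*p + 3*q
∂G₁/∂q = -12*q^2
Scalar curl = 10*p*q + 18*p + 12*q^2 + 3*q
At (-1, 2): 16.

16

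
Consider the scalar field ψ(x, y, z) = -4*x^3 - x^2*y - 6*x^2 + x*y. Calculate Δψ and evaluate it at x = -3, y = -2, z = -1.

∂²ψ/∂x² = -2*(12*x + y + 6)
∂²ψ/∂y² = 0
∂²ψ/∂z² = 0
∇²ψ = -24*x - 2*y - 12
At (-3, -2, -1): 64.

64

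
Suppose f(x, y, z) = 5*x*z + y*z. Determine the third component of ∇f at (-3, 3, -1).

-12

(∇f)_3 = ∂f/∂z = 5*x + y
At (-3, 3, -1): -12.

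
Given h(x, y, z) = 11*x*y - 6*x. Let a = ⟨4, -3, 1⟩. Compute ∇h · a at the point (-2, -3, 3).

∂h/∂x = 11*y - 6
∂h/∂y = 11*x
∂h/∂z = 0
∇h at (-2, -3, 3) = (-39, -22, 0)
∇h · a = (-39)(4) + (-22)(-3) + (0)(1) = -90

-90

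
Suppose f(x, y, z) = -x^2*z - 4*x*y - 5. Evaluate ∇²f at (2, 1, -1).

2

∂²f/∂x² = -2*z
∂²f/∂y² = 0
∂²f/∂z² = 0
∇²f = -2*z
At (2, 1, -1): 2.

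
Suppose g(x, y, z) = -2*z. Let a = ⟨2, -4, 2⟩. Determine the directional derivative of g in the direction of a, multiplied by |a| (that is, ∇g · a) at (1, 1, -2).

-4

∂g/∂x = 0
∂g/∂y = 0
∂g/∂z = -2
∇g at (1, 1, -2) = (0, 0, -2)
∇g · a = (0)(2) + (0)(-4) + (-2)(2) = -4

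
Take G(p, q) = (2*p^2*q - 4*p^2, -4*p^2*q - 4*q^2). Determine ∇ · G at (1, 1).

-16

∂G₁/∂p = 4*p*q - 8*p
∂G₂/∂q = -4*p^2 - 8*q
∇·G = -4*p^2 + 4*p*q - 8*p - 8*q
At (1, 1): -16.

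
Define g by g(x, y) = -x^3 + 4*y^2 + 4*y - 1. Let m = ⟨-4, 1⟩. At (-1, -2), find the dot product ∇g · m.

∂g/∂x = -3*x^2
∂g/∂y = 8*y + 4
∇g at (-1, -2) = (-3, -12)
∇g · m = (-3)(-4) + (-12)(1) = 0

0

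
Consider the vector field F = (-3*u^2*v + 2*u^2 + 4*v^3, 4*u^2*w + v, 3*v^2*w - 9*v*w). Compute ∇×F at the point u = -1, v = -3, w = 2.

(∇×F)₁ = ∂F₃/∂v − ∂F₂/∂w = -4*u^2 + 6*v*w - 9*w
(∇×F)₂ = ∂F₁/∂w − ∂F₃/∂u = 0
(∇×F)₃ = ∂F₂/∂u − ∂F₁/∂v = 3*u^2 + 8*u*w - 12*v^2
∇×F = (-4*u^2 + 6*v*w - 9*w, 0, 3*u^2 + 8*u*w - 12*v^2)
At (-1, -3, 2): (-58, 0, -121).

(-58, 0, -121)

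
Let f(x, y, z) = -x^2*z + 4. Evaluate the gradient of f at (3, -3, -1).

(6, 0, -9)

∂f/∂x = -2*x*z
∂f/∂y = 0
∂f/∂z = -x^2
∇f = (-2*x*z, 0, -x^2)
At (3, -3, -1): (6, 0, -9).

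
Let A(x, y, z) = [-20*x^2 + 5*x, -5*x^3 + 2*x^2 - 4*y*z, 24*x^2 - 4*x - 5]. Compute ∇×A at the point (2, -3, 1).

(∇×A)₁ = ∂A₃/∂y − ∂A₂/∂z = 4*y
(∇×A)₂ = ∂A₁/∂z − ∂A₃/∂x = -48*x + 4
(∇×A)₃ = ∂A₂/∂x − ∂A₁/∂y = -15*x^2 + 4*x
∇×A = (4*y, -48*x + 4, -15*x^2 + 4*x)
At (2, -3, 1): (-12, -92, -52).

(-12, -92, -52)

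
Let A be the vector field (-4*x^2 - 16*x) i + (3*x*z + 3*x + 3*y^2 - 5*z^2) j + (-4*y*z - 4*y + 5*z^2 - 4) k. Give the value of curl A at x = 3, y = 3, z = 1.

(∇×A)₁ = ∂A₃/∂y − ∂A₂/∂z = -3*x + 6*z - 4
(∇×A)₂ = ∂A₁/∂z − ∂A₃/∂x = 0
(∇×A)₃ = ∂A₂/∂x − ∂A₁/∂y = 3*z + 3
∇×A = (-3*x + 6*z - 4, 0, 3*z + 3)
At (3, 3, 1): (-7, 0, 6).

(-7, 0, 6)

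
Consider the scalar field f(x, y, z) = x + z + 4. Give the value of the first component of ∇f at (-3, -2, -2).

(∇f)_1 = ∂f/∂x = 1
At (-3, -2, -2): 1.

1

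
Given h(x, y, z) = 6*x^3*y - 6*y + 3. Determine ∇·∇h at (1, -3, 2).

-108

∂²h/∂x² = 36*x*y
∂²h/∂y² = 0
∂²h/∂z² = 0
∇²h = 36*x*y
At (1, -3, 2): -108.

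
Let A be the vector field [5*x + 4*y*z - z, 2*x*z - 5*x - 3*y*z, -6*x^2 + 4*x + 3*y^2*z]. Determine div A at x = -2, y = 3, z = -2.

∂A₁/∂x = 5
∂A₂/∂y = -3*z
∂A₃/∂z = 3*y^2
∇·A = 3*y^2 - 3*z + 5
At (-2, 3, -2): 38.

38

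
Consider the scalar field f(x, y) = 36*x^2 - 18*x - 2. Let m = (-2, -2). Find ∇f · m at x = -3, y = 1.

∂f/∂x = 72*x - 18
∂f/∂y = 0
∇f at (-3, 1) = (-234, 0)
∇f · m = (-234)(-2) + (0)(-2) = 468

468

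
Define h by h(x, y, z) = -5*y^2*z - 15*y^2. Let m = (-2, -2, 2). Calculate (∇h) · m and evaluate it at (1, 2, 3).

200

∂h/∂x = 0
∂h/∂y = -10*y*z - 30*y
∂h/∂z = -5*y^2
∇h at (1, 2, 3) = (0, -120, -20)
∇h · m = (0)(-2) + (-120)(-2) + (-20)(2) = 200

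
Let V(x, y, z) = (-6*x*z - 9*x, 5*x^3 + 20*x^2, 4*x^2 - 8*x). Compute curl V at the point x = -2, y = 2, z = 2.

(∇×V)₁ = ∂V₃/∂y − ∂V₂/∂z = 0
(∇×V)₂ = ∂V₁/∂z − ∂V₃/∂x = -14*x + 8
(∇×V)₃ = ∂V₂/∂x − ∂V₁/∂y = 15*x^2 + 40*x
∇×V = (0, -14*x + 8, 15*x^2 + 40*x)
At (-2, 2, 2): (0, 36, -20).

(0, 36, -20)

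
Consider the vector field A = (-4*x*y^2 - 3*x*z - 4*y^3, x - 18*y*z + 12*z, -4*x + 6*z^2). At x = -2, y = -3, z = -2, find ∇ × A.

(-66, 10, 157)

(∇×A)₁ = ∂A₃/∂y − ∂A₂/∂z = 18*y - 12
(∇×A)₂ = ∂A₁/∂z − ∂A₃/∂x = -3*x + 4
(∇×A)₃ = ∂A₂/∂x − ∂A₁/∂y = 8*x*y + 12*y^2 + 1
∇×A = (18*y - 12, -3*x + 4, 8*x*y + 12*y^2 + 1)
At (-2, -3, -2): (-66, 10, 157).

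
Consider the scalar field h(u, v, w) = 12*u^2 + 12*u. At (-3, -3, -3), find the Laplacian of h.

24

∂²h/∂u² = 24
∂²h/∂v² = 0
∂²h/∂w² = 0
∇²h = 24
At (-3, -3, -3): 24.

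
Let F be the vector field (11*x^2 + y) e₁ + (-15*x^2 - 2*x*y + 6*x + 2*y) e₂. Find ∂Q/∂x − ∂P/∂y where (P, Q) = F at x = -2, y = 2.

61

∂F₂/∂x = -30*x - 2*y + 6
∂F₁/∂y = 1
Scalar curl = -30*x - 2*y + 5
At (-2, 2): 61.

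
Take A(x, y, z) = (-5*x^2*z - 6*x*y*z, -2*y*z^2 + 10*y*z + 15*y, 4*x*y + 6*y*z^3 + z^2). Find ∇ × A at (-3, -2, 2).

(40, -73, -36)

(∇×A)₁ = ∂A₃/∂y − ∂A₂/∂z = 4*x + 4*y*z - 10*y + 6*z^3
(∇×A)₂ = ∂A₁/∂z − ∂A₃/∂x = -5*x^2 - 6*x*y - 4*y
(∇×A)₃ = ∂A₂/∂x − ∂A₁/∂y = 6*x*z
∇×A = (4*x + 4*y*z - 10*y + 6*z^3, -5*x^2 - 6*x*y - 4*y, 6*x*z)
At (-3, -2, 2): (40, -73, -36).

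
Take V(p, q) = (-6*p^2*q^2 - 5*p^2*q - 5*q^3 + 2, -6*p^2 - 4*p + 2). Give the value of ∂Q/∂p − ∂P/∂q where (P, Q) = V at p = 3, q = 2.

∂V₂/∂p = -12*p - 4
∂V₁/∂q = -12*p^2*q - 5*p^2 - 15*q^2
Scalar curl = 12*p^2*q + 5*p^2 - 12*p + 15*q^2 - 4
At (3, 2): 281.

281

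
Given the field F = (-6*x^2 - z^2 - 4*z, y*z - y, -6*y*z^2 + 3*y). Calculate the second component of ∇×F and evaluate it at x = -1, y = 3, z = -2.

(∇×F)_2 = ∂F₁/∂z − ∂F₃/∂x
= -2*z - 4 − (0)
= -2*z - 4
At (-1, 3, -2): 0.

0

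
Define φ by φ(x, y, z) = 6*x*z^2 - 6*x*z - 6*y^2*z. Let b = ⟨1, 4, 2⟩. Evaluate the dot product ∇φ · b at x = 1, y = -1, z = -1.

-84

∂φ/∂x = 6*z^2 - 6*z
∂φ/∂y = -12*y*z
∂φ/∂z = 12*x*z - 6*x - 6*y^2
∇φ at (1, -1, -1) = (12, -12, -24)
∇φ · b = (12)(1) + (-12)(4) + (-24)(2) = -84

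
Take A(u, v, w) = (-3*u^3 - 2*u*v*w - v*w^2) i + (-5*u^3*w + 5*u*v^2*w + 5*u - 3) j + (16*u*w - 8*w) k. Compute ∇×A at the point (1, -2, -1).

(-15, 16, -1)

(∇×A)₁ = ∂A₃/∂v − ∂A₂/∂w = 5*u^3 - 5*u*v^2
(∇×A)₂ = ∂A₁/∂w − ∂A₃/∂u = -2*u*v - 2*v*w - 16*w
(∇×A)₃ = ∂A₂/∂u − ∂A₁/∂v = -15*u^2*w + 2*u*w + 5*v^2*w + w^2 + 5
∇×A = (5*u^3 - 5*u*v^2, -2*u*v - 2*v*w - 16*w, -15*u^2*w + 2*u*w + 5*v^2*w + w^2 + 5)
At (1, -2, -1): (-15, 16, -1).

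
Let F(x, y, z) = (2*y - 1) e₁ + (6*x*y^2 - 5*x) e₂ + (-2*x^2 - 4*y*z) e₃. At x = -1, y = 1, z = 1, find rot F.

(∇×F)₁ = ∂F₃/∂y − ∂F₂/∂z = -4*z
(∇×F)₂ = ∂F₁/∂z − ∂F₃/∂x = 4*x
(∇×F)₃ = ∂F₂/∂x − ∂F₁/∂y = 6*y^2 - 7
∇×F = (-4*z, 4*x, 6*y^2 - 7)
At (-1, 1, 1): (-4, -4, -1).

(-4, -4, -1)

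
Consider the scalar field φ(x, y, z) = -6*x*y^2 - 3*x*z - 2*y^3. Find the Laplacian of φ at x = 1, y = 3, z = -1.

-48

∂²φ/∂x² = 0
∂²φ/∂y² = -12*(x + y)
∂²φ/∂z² = 0
∇²φ = -12*x - 12*y
At (1, 3, -1): -48.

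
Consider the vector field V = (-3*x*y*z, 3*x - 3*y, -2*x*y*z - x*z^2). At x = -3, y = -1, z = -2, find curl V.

(-12, -1, 21)

(∇×V)₁ = ∂V₃/∂y − ∂V₂/∂z = -2*x*z
(∇×V)₂ = ∂V₁/∂z − ∂V₃/∂x = -3*x*y + 2*y*z + z^2
(∇×V)₃ = ∂V₂/∂x − ∂V₁/∂y = 3*x*z + 3
∇×V = (-2*x*z, -3*x*y + 2*y*z + z^2, 3*x*z + 3)
At (-3, -1, -2): (-12, -1, 21).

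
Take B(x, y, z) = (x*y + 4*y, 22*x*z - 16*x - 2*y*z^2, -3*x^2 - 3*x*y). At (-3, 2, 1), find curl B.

(∇×B)₁ = ∂B₃/∂y − ∂B₂/∂z = -25*x + 4*y*z
(∇×B)₂ = ∂B₁/∂z − ∂B₃/∂x = 6*x + 3*y
(∇×B)₃ = ∂B₂/∂x − ∂B₁/∂y = -x + 22*z - 20
∇×B = (-25*x + 4*y*z, 6*x + 3*y, -x + 22*z - 20)
At (-3, 2, 1): (83, -12, 5).

(83, -12, 5)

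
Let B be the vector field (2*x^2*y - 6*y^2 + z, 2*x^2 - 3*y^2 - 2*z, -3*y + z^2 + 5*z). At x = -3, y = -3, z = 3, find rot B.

(∇×B)₁ = ∂B₃/∂y − ∂B₂/∂z = -1
(∇×B)₂ = ∂B₁/∂z − ∂B₃/∂x = 1
(∇×B)₃ = ∂B₂/∂x − ∂B₁/∂y = -2*x^2 + 4*x + 12*y
∇×B = (-1, 1, -2*x^2 + 4*x + 12*y)
At (-3, -3, 3): (-1, 1, -66).

(-1, 1, -66)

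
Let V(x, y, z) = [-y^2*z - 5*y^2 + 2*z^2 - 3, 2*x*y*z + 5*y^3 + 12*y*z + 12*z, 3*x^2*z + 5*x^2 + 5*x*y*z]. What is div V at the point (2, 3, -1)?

161

∂V₁/∂x = 0
∂V₂/∂y = 2*x*z + 15*y^2 + 12*z
∂V₃/∂z = 3*x^2 + 5*x*y
∇·V = 3*x^2 + 5*x*y + 2*x*z + 15*y^2 + 12*z
At (2, 3, -1): 161.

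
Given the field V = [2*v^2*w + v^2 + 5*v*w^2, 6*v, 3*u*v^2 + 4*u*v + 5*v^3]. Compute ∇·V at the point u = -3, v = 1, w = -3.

6

∂V₁/∂u = 0
∂V₂/∂v = 6
∂V₃/∂w = 0
∇·V = 6
At (-3, 1, -3): 6.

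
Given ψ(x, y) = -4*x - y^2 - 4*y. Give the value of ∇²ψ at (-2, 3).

-2

∂²ψ/∂x² = 0
∂²ψ/∂y² = -2
∇²ψ = -2
At (-2, 3): -2.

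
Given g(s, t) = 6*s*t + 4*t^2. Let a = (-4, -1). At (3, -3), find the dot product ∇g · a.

∂g/∂s = 6*t
∂g/∂t = 6*s + 8*t
∇g at (3, -3) = (-18, -6)
∇g · a = (-18)(-4) + (-6)(-1) = 78

78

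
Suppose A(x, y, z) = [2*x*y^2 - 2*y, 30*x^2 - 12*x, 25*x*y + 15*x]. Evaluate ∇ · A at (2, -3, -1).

∂A₁/∂x = 2*y^2
∂A₂/∂y = 0
∂A₃/∂z = 0
∇·A = 2*y^2
At (2, -3, -1): 18.

18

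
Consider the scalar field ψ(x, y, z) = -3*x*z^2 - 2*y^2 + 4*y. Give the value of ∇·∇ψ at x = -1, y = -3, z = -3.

∂²ψ/∂x² = 0
∂²ψ/∂y² = -4
∂²ψ/∂z² = -6*x
∇²ψ = -6*x - 4
At (-1, -3, -3): 2.

2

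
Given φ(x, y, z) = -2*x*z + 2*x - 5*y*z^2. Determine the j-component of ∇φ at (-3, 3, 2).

(∇φ)_2 = ∂φ/∂y = -5*z^2
At (-3, 3, 2): -20.

-20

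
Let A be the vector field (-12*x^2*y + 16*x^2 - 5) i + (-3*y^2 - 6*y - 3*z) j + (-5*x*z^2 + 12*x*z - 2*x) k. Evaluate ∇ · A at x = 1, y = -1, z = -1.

∂A₁/∂x = -24*x*y + 32*x
∂A₂/∂y = -6*y - 6
∂A₃/∂z = -10*x*z + 12*x
∇·A = -24*x*y - 10*x*z + 44*x - 6*y - 6
At (1, -1, -1): 78.

78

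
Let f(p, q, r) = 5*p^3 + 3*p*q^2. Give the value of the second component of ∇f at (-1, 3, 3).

(∇f)_2 = ∂f/∂q = 6*p*q
At (-1, 3, 3): -18.

-18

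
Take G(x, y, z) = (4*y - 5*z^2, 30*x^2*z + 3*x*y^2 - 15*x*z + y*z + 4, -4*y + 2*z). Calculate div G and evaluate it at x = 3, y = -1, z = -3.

∂G₁/∂x = 0
∂G₂/∂y = 6*x*y + z
∂G₃/∂z = 2
∇·G = 6*x*y + z + 2
At (3, -1, -3): -19.

-19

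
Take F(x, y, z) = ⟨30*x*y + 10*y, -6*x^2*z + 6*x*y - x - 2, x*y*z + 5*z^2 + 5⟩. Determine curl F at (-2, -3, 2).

(∇×F)₁ = ∂F₃/∂y − ∂F₂/∂z = 6*x^2 + x*z
(∇×F)₂ = ∂F₁/∂z − ∂F₃/∂x = -y*z
(∇×F)₃ = ∂F₂/∂x − ∂F₁/∂y = -12*x*z - 30*x + 6*y - 11
∇×F = (6*x^2 + x*z, -y*z, -12*x*z - 30*x + 6*y - 11)
At (-2, -3, 2): (20, 6, 79).

(20, 6, 79)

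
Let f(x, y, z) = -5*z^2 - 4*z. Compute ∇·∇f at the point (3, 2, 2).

-10

∂²f/∂x² = 0
∂²f/∂y² = 0
∂²f/∂z² = -10
∇²f = -10
At (3, 2, 2): -10.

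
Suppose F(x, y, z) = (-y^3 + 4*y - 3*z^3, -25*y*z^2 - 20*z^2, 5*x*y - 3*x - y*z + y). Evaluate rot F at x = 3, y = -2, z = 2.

(-106, -23, 8)

(∇×F)₁ = ∂F₃/∂y − ∂F₂/∂z = 5*x + 50*y*z + 39*z + 1
(∇×F)₂ = ∂F₁/∂z − ∂F₃/∂x = -5*y - 9*z^2 + 3
(∇×F)₃ = ∂F₂/∂x − ∂F₁/∂y = 3*y^2 - 4
∇×F = (5*x + 50*y*z + 39*z + 1, -5*y - 9*z^2 + 3, 3*y^2 - 4)
At (3, -2, 2): (-106, -23, 8).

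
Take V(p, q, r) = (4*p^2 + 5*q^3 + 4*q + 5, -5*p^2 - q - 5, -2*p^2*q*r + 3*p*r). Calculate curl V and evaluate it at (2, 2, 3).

(∇×V)₁ = ∂V₃/∂q − ∂V₂/∂r = -2*p^2*r
(∇×V)₂ = ∂V₁/∂r − ∂V₃/∂p = 4*p*q*r - 3*r
(∇×V)₃ = ∂V₂/∂p − ∂V₁/∂q = -10*p - 15*q^2 - 4
∇×V = (-2*p^2*r, 4*p*q*r - 3*r, -10*p - 15*q^2 - 4)
At (2, 2, 3): (-24, 39, -84).

(-24, 39, -84)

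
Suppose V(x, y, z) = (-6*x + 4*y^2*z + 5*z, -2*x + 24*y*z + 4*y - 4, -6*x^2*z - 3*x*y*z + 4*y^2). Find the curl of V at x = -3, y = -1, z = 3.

(43, -108, 22)

(∇×V)₁ = ∂V₃/∂y − ∂V₂/∂z = -3*x*z - 16*y
(∇×V)₂ = ∂V₁/∂z − ∂V₃/∂x = 12*x*z + 4*y^2 + 3*y*z + 5
(∇×V)₃ = ∂V₂/∂x − ∂V₁/∂y = -8*y*z - 2
∇×V = (-3*x*z - 16*y, 12*x*z + 4*y^2 + 3*y*z + 5, -8*y*z - 2)
At (-3, -1, 3): (43, -108, 22).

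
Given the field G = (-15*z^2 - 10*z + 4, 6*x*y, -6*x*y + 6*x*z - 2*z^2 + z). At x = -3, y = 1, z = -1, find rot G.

(∇×G)₁ = ∂G₃/∂y − ∂G₂/∂z = -6*x
(∇×G)₂ = ∂G₁/∂z − ∂G₃/∂x = 6*y - 36*z - 10
(∇×G)₃ = ∂G₂/∂x − ∂G₁/∂y = 6*y
∇×G = (-6*x, 6*y - 36*z - 10, 6*y)
At (-3, 1, -1): (18, 32, 6).

(18, 32, 6)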